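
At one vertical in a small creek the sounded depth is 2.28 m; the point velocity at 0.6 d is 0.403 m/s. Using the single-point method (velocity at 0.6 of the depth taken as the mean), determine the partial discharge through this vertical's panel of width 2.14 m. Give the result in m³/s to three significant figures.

1.97 m³/s

v̄ = v₀.₆ = 0.403 m/s
q = v̄ × d × w = 0.4030 × 2.28 × 2.14 = 1.966 m³/s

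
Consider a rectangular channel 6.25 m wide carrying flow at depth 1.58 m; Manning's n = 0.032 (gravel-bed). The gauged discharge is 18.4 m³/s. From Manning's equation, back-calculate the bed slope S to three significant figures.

0.00333

A = b·y = 6.25 × 1.58 = 9.875 m²
P = b + 2y = 6.25 + 2×1.58 = 9.410 m
R = A/P = 9.875/9.410 = 1.049 m
S = (Q·n / (1·A·R^(2/3)))² = (18.4×0.032 / (1×9.875×1.033))² = 0.003334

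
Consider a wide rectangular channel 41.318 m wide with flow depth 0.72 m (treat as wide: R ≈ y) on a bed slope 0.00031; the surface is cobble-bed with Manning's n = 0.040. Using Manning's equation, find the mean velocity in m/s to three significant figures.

0.354 m/s

A = b·y = 41.318 × 0.72 = 29.75 m²
Wide channel: R ≈ y = 0.72 m
Q = (1/n)·A·R^(2/3)·S^(1/2) = (1/0.040) × 29.75 × 0.7200^(2/3) × 0.00031^(1/2) = 10.52 m³/s
V = Q/A = 10.52/29.75 = 0.3536 m/s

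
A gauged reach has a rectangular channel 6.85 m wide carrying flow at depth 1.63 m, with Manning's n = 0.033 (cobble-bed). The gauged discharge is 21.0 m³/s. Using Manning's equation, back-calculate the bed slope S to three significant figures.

A = b·y = 6.85 × 1.63 = 11.17 m²
P = b + 2y = 6.85 + 2×1.63 = 10.11 m
R = A/P = 11.17/10.11 = 1.104 m
S = (Q·n / (1·A·R^(2/3)))² = (21.0×0.033 / (1×11.17×1.068))² = 0.003374

0.00337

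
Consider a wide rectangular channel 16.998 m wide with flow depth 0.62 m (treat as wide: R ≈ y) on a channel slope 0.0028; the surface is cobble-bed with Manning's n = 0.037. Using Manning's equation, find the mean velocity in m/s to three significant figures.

1.04 m/s

A = b·y = 16.998 × 0.62 = 10.54 m²
Wide channel: R ≈ y = 0.62 m
Q = (1/n)·A·R^(2/3)·S^(1/2) = (1/0.037) × 10.54 × 0.6200^(2/3) × 0.0028^(1/2) = 10.96 m³/s
V = Q/A = 10.96/10.54 = 1.040 m/s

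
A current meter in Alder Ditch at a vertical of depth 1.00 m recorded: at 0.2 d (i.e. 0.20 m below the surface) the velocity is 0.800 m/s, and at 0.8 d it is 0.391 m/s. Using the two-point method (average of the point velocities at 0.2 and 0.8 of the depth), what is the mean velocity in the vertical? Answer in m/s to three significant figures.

0.596 m/s

v̄ = (0.800 + 0.391) / 2 = 0.5955 m/s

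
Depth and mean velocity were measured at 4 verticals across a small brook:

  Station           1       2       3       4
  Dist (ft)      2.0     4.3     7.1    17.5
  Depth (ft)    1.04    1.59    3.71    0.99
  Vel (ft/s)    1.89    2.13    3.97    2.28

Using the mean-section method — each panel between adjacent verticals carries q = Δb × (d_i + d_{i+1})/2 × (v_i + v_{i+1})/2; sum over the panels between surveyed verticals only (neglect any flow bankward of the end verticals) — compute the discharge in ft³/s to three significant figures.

Panel 1-2: Δb = 2.3 ft, d̄ = (1.04+1.59)/2 = 1.315, v̄ = (1.89+2.13)/2 = 2.01 → q = 2.3×1.315×2.01 = 6.079 ft³/s
Panel 2-3: Δb = 2.8 ft, d̄ = (1.59+3.71)/2 = 2.65, v̄ = (2.13+3.97)/2 = 3.05 → q = 2.8×2.65×3.05 = 22.63 ft³/s
Panel 3-4: Δb = 10.4 ft, d̄ = (3.71+0.99)/2 = 2.35, v̄ = (3.97+2.28)/2 = 3.125 → q = 10.4×2.35×3.125 = 76.38 ft³/s
Q = Σ q = 105.1 ft³/s

105 ft³/s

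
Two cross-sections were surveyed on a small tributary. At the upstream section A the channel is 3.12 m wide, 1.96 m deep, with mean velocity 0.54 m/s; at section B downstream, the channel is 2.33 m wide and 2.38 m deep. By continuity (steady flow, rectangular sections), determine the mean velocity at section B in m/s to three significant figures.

0.595 m/s

Q = A₁V₁ = (3.12×1.96) × 0.54 = 3.302 m³/s
A₂ = 2.33 × 2.38 = 5.545 m²
V₂ = Q/A₂ = 3.302/5.545 = 0.5955 m/s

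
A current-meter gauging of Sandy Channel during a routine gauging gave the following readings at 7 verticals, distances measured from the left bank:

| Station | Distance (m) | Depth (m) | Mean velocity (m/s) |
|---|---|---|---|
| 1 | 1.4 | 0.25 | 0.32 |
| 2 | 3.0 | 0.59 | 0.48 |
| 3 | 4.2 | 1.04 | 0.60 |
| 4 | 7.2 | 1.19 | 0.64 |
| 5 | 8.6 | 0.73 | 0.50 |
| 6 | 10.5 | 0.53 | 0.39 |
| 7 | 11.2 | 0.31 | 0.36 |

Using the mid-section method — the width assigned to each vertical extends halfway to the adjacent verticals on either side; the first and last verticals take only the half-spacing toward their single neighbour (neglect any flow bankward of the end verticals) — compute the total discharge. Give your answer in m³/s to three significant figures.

w_1 = (3.0 − 1.4)/2 = 0.8 m; q_1 = 0.32 × 0.25 × 0.8 = 0.06400 m³/s
w_2 = (4.2 − 1.4)/2 = 1.4 m; q_2 = 0.48 × 0.59 × 1.4 = 0.3965 m³/s
w_3 = (7.2 − 3.0)/2 = 2.1 m; q_3 = 0.60 × 1.04 × 2.1 = 1.310 m³/s
w_4 = (8.6 − 4.2)/2 = 2.2 m; q_4 = 0.64 × 1.19 × 2.2 = 1.676 m³/s
w_5 = (10.5 − 7.2)/2 = 1.65 m; q_5 = 0.50 × 0.73 × 1.65 = 0.6023 m³/s
w_6 = (11.2 − 8.6)/2 = 1.3 m; q_6 = 0.39 × 0.53 × 1.3 = 0.2687 m³/s
w_7 = (11.2 − 10.5)/2 = 0.35 m; q_7 = 0.36 × 0.31 × 0.35 = 0.03906 m³/s
Q = Σ qᵢ = 4.356 m³/s

4.36 m³/s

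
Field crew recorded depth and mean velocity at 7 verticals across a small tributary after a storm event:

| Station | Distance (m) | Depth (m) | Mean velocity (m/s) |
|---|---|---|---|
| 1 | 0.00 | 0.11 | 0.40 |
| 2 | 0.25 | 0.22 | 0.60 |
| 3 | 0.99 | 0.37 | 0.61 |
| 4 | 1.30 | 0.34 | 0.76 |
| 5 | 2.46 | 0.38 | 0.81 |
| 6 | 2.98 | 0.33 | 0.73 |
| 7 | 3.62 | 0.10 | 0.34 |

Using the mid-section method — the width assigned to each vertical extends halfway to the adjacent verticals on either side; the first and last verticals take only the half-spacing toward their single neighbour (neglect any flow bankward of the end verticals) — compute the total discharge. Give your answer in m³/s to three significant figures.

0.788 m³/s

w_1 = (0.25 − 0.00)/2 = 0.125 m; q_1 = 0.40 × 0.11 × 0.125 = 0.005500 m³/s
w_2 = (0.99 − 0.00)/2 = 0.495 m; q_2 = 0.60 × 0.22 × 0.495 = 0.06534 m³/s
w_3 = (1.30 − 0.25)/2 = 0.525 m; q_3 = 0.61 × 0.37 × 0.525 = 0.1185 m³/s
w_4 = (2.46 − 0.99)/2 = 0.735 m; q_4 = 0.76 × 0.34 × 0.735 = 0.1899 m³/s
w_5 = (2.98 − 1.30)/2 = 0.84 m; q_5 = 0.81 × 0.38 × 0.84 = 0.2586 m³/s
w_6 = (3.62 − 2.46)/2 = 0.58 m; q_6 = 0.73 × 0.33 × 0.58 = 0.1397 m³/s
w_7 = (3.62 − 2.98)/2 = 0.32 m; q_7 = 0.34 × 0.10 × 0.32 = 0.01088 m³/s
Q = Σ qᵢ = 0.7884 m³/s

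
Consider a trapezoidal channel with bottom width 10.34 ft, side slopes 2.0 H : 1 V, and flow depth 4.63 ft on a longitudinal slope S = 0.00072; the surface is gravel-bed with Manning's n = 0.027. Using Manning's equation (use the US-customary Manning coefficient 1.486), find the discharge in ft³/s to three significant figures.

274 ft³/s

A = (b + z·y)·y = (10.34 + 2.0×4.63)×4.63 = 90.75 ft²
P = b + 2y√(1+z²) = 10.34 + 2×4.63×√(1+2.0²) = 31.05 ft
R = A/P = 90.75/31.05 = 2.923 ft
Q = (1.486/n)·A·R^(2/3)·S^(1/2) = (1.486/0.027) × 90.75 × 2.923^(2/3) × 0.00072^(1/2) = 274.0 ft³/s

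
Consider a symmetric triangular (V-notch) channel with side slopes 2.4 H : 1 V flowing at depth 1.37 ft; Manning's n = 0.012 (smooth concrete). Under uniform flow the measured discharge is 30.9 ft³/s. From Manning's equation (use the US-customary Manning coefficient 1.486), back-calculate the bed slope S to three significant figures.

0.00565

A = z·y² = 2.4×1.37² = 4.505 ft²
P = 2y√(1+z²) = 2×1.37×√(1+2.4²) = 7.124 ft
R = A/P = 4.505/7.124 = 0.6323 ft
S = (Q·n / (1.486·A·R^(2/3)))² = (30.9×0.012 / (1.486×4.505×0.7367))² = 0.005654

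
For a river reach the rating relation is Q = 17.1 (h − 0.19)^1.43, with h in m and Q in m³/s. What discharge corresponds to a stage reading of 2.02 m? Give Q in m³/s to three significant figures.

40.6 m³/s

Q = 17.1 × (2.02 − 0.19)^1.43 = 17.1 × 1.83^1.43 = 40.58 m³/s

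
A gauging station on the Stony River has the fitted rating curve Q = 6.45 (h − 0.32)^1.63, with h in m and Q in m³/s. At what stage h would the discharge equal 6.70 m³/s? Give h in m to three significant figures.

1.34 m

h − h₀ = (Q/C)^(1/b) = (6.70/6.45)^(1/1.63) = 1.024 m
h = 0.32 + 1.024 = 1.344 m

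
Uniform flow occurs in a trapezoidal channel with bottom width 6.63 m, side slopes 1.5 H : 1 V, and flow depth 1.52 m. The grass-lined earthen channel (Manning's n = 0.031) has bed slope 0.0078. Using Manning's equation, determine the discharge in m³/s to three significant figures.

41.6 m³/s

A = (b + z·y)·y = (6.63 + 1.5×1.52)×1.52 = 13.54 m²
P = b + 2y√(1+z²) = 6.63 + 2×1.52×√(1+1.5²) = 12.11 m
R = A/P = 13.54/12.11 = 1.118 m
Q = (1/n)·A·R^(2/3)·S^(1/2) = (1/0.031) × 13.54 × 1.118^(2/3) × 0.0078^(1/2) = 41.57 m³/s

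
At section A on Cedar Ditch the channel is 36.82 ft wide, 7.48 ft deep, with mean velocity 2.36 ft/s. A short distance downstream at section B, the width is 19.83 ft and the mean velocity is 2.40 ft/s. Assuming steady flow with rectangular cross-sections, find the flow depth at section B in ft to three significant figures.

13.7 ft

Q = A₁V₁ = (36.82×7.48) × 2.36 = 650.0 ft³/s
d₂ = Q/(b₂ V₂) = 650.0/(19.83×2.40) = 13.66 ft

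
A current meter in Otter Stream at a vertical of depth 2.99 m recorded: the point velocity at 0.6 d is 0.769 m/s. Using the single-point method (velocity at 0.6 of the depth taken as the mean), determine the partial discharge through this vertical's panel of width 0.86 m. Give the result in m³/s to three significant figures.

1.98 m³/s

v̄ = v₀.₆ = 0.769 m/s
q = v̄ × d × w = 0.7690 × 2.99 × 0.86 = 1.977 m³/s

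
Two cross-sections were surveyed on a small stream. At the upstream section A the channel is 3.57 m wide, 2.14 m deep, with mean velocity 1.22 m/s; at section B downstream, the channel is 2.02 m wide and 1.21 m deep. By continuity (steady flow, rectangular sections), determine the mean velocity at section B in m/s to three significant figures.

3.81 m/s

Q = A₁V₁ = (3.57×2.14) × 1.22 = 9.321 m³/s
A₂ = 2.02 × 1.21 = 2.444 m²
V₂ = Q/A₂ = 9.321/2.444 = 3.813 m/s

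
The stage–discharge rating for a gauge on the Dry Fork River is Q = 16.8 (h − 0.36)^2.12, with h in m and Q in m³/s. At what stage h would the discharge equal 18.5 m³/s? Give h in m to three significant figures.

1.41 m

h − h₀ = (Q/C)^(1/b) = (18.5/16.8)^(1/2.12) = 1.047 m
h = 0.36 + 1.047 = 1.407 m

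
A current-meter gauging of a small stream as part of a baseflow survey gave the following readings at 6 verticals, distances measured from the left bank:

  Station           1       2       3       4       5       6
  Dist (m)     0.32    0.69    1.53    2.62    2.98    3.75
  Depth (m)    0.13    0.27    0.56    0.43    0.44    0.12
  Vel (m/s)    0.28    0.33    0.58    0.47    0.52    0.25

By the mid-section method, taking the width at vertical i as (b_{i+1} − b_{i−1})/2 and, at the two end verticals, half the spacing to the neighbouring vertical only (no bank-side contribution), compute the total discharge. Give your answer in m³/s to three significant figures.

w_1 = (0.69 − 0.32)/2 = 0.185 m; q_1 = 0.28 × 0.13 × 0.185 = 0.006734 m³/s
w_2 = (1.53 − 0.32)/2 = 0.605 m; q_2 = 0.33 × 0.27 × 0.605 = 0.05391 m³/s
w_3 = (2.62 − 0.69)/2 = 0.965 m; q_3 = 0.58 × 0.56 × 0.965 = 0.3134 m³/s
w_4 = (2.98 − 1.53)/2 = 0.725 m; q_4 = 0.47 × 0.43 × 0.725 = 0.1465 m³/s
w_5 = (3.75 − 2.62)/2 = 0.565 m; q_5 = 0.52 × 0.44 × 0.565 = 0.1293 m³/s
w_6 = (3.75 − 2.98)/2 = 0.385 m; q_6 = 0.25 × 0.12 × 0.385 = 0.01155 m³/s
Q = Σ qᵢ = 0.6614 m³/s

0.661 m³/s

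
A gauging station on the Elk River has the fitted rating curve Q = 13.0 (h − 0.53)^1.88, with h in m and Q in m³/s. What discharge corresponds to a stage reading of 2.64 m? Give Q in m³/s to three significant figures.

Q = 13.0 × (2.64 − 0.53)^1.88 = 13.0 × 2.11^1.88 = 52.92 m³/s

52.9 m³/s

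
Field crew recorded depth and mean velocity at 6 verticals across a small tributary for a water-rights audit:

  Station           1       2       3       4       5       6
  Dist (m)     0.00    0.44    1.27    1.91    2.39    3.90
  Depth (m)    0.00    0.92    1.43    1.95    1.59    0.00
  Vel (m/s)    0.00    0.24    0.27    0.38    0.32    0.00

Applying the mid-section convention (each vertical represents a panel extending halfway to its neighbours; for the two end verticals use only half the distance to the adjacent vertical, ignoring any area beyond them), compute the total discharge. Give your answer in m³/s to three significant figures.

1.35 m³/s

w_2 = (1.27 − 0.00)/2 = 0.635 m; q_2 = 0.24 × 0.92 × 0.635 = 0.1402 m³/s
w_3 = (1.91 − 0.44)/2 = 0.735 m; q_3 = 0.27 × 1.43 × 0.735 = 0.2838 m³/s
w_4 = (2.39 − 1.27)/2 = 0.56 m; q_4 = 0.38 × 1.95 × 0.56 = 0.4150 m³/s
w_5 = (3.90 − 1.91)/2 = 0.995 m; q_5 = 0.32 × 1.59 × 0.995 = 0.5063 m³/s
Stations 1, 6 contribute zero (depth or velocity is 0).
Q = Σ qᵢ = 1.345 m³/s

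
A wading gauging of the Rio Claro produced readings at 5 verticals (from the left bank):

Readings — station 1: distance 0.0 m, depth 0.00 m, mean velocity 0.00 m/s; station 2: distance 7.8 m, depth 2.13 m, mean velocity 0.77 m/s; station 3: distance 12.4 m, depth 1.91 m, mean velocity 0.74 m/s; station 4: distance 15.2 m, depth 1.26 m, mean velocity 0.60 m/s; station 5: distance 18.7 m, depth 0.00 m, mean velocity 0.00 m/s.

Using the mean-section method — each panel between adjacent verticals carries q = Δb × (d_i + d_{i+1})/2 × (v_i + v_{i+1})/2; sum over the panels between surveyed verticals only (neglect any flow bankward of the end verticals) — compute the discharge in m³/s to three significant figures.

Panel 1-2: Δb = 7.8 m, d̄ = (0.00+2.13)/2 = 1.065, v̄ = (0.00+0.77)/2 = 0.385 → q = 7.8×1.065×0.385 = 3.198 m³/s
Panel 2-3: Δb = 4.6 m, d̄ = (2.13+1.91)/2 = 2.02, v̄ = (0.77+0.74)/2 = 0.755 → q = 4.6×2.02×0.755 = 7.015 m³/s
Panel 3-4: Δb = 2.8 m, d̄ = (1.91+1.26)/2 = 1.585, v̄ = (0.74+0.60)/2 = 0.67 → q = 2.8×1.585×0.67 = 2.973 m³/s
Panel 4-5: Δb = 3.5 m, d̄ = (1.26+0.00)/2 = 0.63, v̄ = (0.60+0.00)/2 = 0.3 → q = 3.5×0.63×0.3 = 0.6615 m³/s
Q = Σ q = 13.85 m³/s

13.8 m³/s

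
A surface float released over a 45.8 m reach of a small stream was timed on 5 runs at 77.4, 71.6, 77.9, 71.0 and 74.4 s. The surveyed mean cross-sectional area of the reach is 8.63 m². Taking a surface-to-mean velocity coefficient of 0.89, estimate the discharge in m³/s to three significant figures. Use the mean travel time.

4.72 m³/s

t̄ = (77.4 + 71.6 + 77.9 + 71.0 + 74.4) / 5 = 74.46 s
v_surface = L / t̄ = 45.8 / 74.46 = 0.6151 m/s
v_mean = 0.89 × 0.6151 = 0.5474 m/s
Q = A × v_mean = 8.63 × 0.5474 = 4.724 m³/s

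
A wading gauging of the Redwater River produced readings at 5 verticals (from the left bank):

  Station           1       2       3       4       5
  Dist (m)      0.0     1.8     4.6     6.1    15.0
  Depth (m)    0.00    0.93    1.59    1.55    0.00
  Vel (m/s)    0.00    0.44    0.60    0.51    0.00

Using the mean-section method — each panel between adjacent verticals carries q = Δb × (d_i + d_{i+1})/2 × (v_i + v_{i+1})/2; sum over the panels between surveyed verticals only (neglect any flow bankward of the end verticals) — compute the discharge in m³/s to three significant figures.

5.08 m³/s

Panel 1-2: Δb = 1.8 m, d̄ = (0.00+0.93)/2 = 0.465, v̄ = (0.00+0.44)/2 = 0.22 → q = 1.8×0.465×0.22 = 0.1841 m³/s
Panel 2-3: Δb = 2.8 m, d̄ = (0.93+1.59)/2 = 1.26, v̄ = (0.44+0.60)/2 = 0.52 → q = 2.8×1.26×0.52 = 1.835 m³/s
Panel 3-4: Δb = 1.5 m, d̄ = (1.59+1.55)/2 = 1.57, v̄ = (0.60+0.51)/2 = 0.555 → q = 1.5×1.57×0.555 = 1.307 m³/s
Panel 4-5: Δb = 8.9 m, d̄ = (1.55+0.00)/2 = 0.775, v̄ = (0.51+0.00)/2 = 0.255 → q = 8.9×0.775×0.255 = 1.759 m³/s
Q = Σ q = 5.085 m³/s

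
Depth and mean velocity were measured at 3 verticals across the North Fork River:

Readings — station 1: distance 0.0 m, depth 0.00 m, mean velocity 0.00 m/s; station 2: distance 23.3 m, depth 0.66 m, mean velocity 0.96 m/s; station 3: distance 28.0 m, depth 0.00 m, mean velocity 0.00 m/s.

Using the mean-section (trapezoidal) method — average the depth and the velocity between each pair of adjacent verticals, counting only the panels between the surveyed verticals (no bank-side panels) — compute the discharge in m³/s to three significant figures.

Panel 1-2: Δb = 23.3 m, d̄ = (0.00+0.66)/2 = 0.33, v̄ = (0.00+0.96)/2 = 0.48 → q = 23.3×0.33×0.48 = 3.691 m³/s
Panel 2-3: Δb = 4.7 m, d̄ = (0.66+0.00)/2 = 0.33, v̄ = (0.96+0.00)/2 = 0.48 → q = 4.7×0.33×0.48 = 0.7445 m³/s
Q = Σ q = 4.435 m³/s

4.44 m³/s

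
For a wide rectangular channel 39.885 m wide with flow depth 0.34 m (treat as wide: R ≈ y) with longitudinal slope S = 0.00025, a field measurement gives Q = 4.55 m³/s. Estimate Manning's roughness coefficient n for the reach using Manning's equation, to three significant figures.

A = b·y = 39.885 × 0.34 = 13.56 m²
Wide channel: R ≈ y = 0.34 m
n = (1/Q)·A·R^(2/3)·S^(1/2) = (1/4.55) × 13.56 × 0.4871 × 0.01581 = 0.02296

0.0230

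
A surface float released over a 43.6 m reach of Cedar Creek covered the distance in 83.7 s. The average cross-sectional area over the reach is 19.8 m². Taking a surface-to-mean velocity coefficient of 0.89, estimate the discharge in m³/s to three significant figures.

9.18 m³/s

v_surface = L / t̄ = 43.6 / 83.7 = 0.5209 m/s
v_mean = 0.89 × 0.5209 = 0.4636 m/s
Q = A × v_mean = 19.8 × 0.4636 = 9.179 m³/s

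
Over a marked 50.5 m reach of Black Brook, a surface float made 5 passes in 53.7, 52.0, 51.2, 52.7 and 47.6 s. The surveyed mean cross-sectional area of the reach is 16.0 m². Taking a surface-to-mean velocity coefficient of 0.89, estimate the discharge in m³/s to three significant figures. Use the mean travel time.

14.0 m³/s

t̄ = (53.7 + 52.0 + 51.2 + 52.7 + 47.6) / 5 = 51.44 s
v_surface = L / t̄ = 50.5 / 51.44 = 0.9817 m/s
v_mean = 0.89 × 0.9817 = 0.8737 m/s
Q = A × v_mean = 16.0 × 0.8737 = 13.98 m³/s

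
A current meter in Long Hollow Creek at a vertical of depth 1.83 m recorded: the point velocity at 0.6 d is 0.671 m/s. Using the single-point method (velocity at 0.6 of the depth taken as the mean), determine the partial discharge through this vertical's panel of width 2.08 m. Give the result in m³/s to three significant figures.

2.55 m³/s

v̄ = v₀.₆ = 0.671 m/s
q = v̄ × d × w = 0.6710 × 1.83 × 2.08 = 2.554 m³/s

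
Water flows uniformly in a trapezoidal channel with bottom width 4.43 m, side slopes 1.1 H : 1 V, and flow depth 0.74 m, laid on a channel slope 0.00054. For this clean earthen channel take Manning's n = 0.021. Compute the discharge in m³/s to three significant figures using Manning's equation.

A = (b + z·y)·y = (4.43 + 1.1×0.74)×0.74 = 3.881 m²
P = b + 2y√(1+z²) = 4.43 + 2×0.74×√(1+1.1²) = 6.630 m
R = A/P = 3.881/6.630 = 0.5853 m
Q = (1/n)·A·R^(2/3)·S^(1/2) = (1/0.021) × 3.881 × 0.5853^(2/3) × 0.00054^(1/2) = 3.005 m³/s

3.00 m³/s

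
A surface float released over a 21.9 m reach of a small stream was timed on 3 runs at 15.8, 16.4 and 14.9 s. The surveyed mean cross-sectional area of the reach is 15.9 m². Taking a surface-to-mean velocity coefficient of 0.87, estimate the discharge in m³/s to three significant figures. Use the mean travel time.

19.3 m³/s

t̄ = (15.8 + 16.4 + 14.9) / 3 = 15.7 s
v_surface = L / t̄ = 21.9 / 15.7 = 1.395 m/s
v_mean = 0.87 × 1.395 = 1.214 m/s
Q = A × v_mean = 15.9 × 1.214 = 19.30 m³/s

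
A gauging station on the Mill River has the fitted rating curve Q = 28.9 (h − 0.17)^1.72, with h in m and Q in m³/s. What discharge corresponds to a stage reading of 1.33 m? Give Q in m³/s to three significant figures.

Q = 28.9 × (1.33 − 0.17)^1.72 = 28.9 × 1.16^1.72 = 37.30 m³/s

37.3 m³/s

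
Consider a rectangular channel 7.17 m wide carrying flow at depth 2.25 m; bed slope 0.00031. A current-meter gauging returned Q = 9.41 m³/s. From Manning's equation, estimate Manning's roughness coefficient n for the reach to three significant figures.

A = b·y = 7.17 × 2.25 = 16.13 m²
P = b + 2y = 7.17 + 2×2.25 = 11.67 m
R = A/P = 16.13/11.67 = 1.382 m
n = (1/Q)·A·R^(2/3)·S^(1/2) = (1/9.41) × 16.13 × 1.241 × 0.01761 = 0.03746

0.0375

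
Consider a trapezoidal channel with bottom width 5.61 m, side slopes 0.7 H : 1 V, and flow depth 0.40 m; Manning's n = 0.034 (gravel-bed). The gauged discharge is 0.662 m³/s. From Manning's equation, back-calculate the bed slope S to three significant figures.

0.000359

A = (b + z·y)·y = (5.61 + 0.7×0.40)×0.40 = 2.356 m²
P = b + 2y√(1+z²) = 5.61 + 2×0.40×√(1+0.7²) = 6.587 m
R = A/P = 2.356/6.587 = 0.3577 m
S = (Q·n / (1·A·R^(2/3)))² = (0.662×0.034 / (1×2.356×0.5039))² = 0.0003594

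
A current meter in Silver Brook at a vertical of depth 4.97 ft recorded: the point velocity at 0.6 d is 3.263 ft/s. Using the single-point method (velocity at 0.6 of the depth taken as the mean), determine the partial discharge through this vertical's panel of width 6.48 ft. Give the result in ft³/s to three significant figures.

v̄ = v₀.₆ = 3.263 ft/s
q = v̄ × d × w = 3.263 × 4.97 × 6.48 = 105.1 ft³/s

105 ft³/s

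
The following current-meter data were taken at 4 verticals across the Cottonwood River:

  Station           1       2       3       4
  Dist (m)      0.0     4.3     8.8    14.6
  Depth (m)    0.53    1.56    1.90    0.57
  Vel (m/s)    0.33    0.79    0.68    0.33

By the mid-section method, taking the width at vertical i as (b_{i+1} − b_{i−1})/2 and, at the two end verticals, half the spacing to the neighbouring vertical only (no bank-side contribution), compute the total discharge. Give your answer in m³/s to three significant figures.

13.0 m³/s

w_1 = (4.3 − 0.0)/2 = 2.15 m; q_1 = 0.33 × 0.53 × 2.15 = 0.3760 m³/s
w_2 = (8.8 − 0.0)/2 = 4.4 m; q_2 = 0.79 × 1.56 × 4.4 = 5.423 m³/s
w_3 = (14.6 − 4.3)/2 = 5.15 m; q_3 = 0.68 × 1.90 × 5.15 = 6.654 m³/s
w_4 = (14.6 − 8.8)/2 = 2.9 m; q_4 = 0.33 × 0.57 × 2.9 = 0.5455 m³/s
Q = Σ qᵢ = 13.00 m³/s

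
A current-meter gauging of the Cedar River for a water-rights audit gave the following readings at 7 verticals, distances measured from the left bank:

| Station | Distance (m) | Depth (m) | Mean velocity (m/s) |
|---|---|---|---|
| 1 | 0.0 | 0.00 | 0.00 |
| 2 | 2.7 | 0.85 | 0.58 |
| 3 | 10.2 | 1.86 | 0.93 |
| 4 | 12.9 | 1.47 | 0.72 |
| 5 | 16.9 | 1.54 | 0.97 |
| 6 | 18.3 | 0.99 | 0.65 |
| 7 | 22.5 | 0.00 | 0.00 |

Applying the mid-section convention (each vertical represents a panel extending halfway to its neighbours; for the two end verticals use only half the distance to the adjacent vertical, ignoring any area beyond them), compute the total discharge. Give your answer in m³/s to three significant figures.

20.7 m³/s

w_2 = (10.2 − 0.0)/2 = 5.1 m; q_2 = 0.58 × 0.85 × 5.1 = 2.514 m³/s
w_3 = (12.9 − 2.7)/2 = 5.1 m; q_3 = 0.93 × 1.86 × 5.1 = 8.822 m³/s
w_4 = (16.9 − 10.2)/2 = 3.35 m; q_4 = 0.72 × 1.47 × 3.35 = 3.546 m³/s
w_5 = (18.3 − 12.9)/2 = 2.7 m; q_5 = 0.97 × 1.54 × 2.7 = 4.033 m³/s
w_6 = (22.5 − 16.9)/2 = 2.8 m; q_6 = 0.65 × 0.99 × 2.8 = 1.802 m³/s
Stations 1, 7 contribute zero (depth or velocity is 0).
Q = Σ qᵢ = 20.72 m³/s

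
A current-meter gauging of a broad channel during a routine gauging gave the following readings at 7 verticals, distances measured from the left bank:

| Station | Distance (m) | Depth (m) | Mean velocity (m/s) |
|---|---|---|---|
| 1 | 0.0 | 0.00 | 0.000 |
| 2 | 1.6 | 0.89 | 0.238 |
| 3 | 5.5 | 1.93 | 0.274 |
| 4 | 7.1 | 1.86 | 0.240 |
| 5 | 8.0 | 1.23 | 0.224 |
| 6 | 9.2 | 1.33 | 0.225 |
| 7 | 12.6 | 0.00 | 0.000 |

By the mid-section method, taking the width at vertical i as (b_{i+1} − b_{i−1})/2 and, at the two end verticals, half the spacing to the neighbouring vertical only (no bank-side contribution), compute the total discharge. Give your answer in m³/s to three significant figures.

3.57 m³/s

w_2 = (5.5 − 0.0)/2 = 2.75 m; q_2 = 0.238 × 0.89 × 2.75 = 0.5825 m³/s
w_3 = (7.1 − 1.6)/2 = 2.75 m; q_3 = 0.274 × 1.93 × 2.75 = 1.454 m³/s
w_4 = (8.0 − 5.5)/2 = 1.25 m; q_4 = 0.240 × 1.86 × 1.25 = 0.5580 m³/s
w_5 = (9.2 − 7.1)/2 = 1.05 m; q_5 = 0.224 × 1.23 × 1.05 = 0.2893 m³/s
w_6 = (12.6 − 8.0)/2 = 2.3 m; q_6 = 0.225 × 1.33 × 2.3 = 0.6883 m³/s
Stations 1, 7 contribute zero (depth or velocity is 0).
Q = Σ qᵢ = 3.572 m³/s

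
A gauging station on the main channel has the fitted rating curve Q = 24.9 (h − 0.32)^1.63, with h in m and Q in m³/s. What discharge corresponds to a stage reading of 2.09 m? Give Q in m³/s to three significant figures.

Q = 24.9 × (2.09 − 0.32)^1.63 = 24.9 × 1.77^1.63 = 63.15 m³/s

63.2 m³/s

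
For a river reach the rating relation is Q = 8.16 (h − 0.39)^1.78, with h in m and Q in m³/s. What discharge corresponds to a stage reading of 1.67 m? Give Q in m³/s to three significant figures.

Q = 8.16 × (1.67 − 0.39)^1.78 = 8.16 × 1.28^1.78 = 12.66 m³/s

12.7 m³/s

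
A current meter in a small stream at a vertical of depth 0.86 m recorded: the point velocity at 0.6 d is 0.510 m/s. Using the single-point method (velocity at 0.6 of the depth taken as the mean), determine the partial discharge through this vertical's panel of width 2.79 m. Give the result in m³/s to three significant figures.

1.22 m³/s

v̄ = v₀.₆ = 0.510 m/s
q = v̄ × d × w = 0.5100 × 0.86 × 2.79 = 1.224 m³/s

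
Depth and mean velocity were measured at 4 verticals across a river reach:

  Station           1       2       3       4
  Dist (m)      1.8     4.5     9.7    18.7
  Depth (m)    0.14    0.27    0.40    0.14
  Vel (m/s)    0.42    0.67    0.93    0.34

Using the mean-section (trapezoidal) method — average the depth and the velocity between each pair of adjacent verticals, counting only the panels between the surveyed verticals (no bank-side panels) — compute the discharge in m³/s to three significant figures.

3.24 m³/s

Panel 1-2: Δb = 2.7 m, d̄ = (0.14+0.27)/2 = 0.205, v̄ = (0.42+0.67)/2 = 0.545 → q = 2.7×0.205×0.545 = 0.3017 m³/s
Panel 2-3: Δb = 5.2 m, d̄ = (0.27+0.40)/2 = 0.335, v̄ = (0.67+0.93)/2 = 0.8 → q = 5.2×0.335×0.8 = 1.394 m³/s
Panel 3-4: Δb = 9 m, d̄ = (0.40+0.14)/2 = 0.27, v̄ = (0.93+0.34)/2 = 0.635 → q = 9×0.27×0.635 = 1.543 m³/s
Q = Σ q = 3.238 m³/s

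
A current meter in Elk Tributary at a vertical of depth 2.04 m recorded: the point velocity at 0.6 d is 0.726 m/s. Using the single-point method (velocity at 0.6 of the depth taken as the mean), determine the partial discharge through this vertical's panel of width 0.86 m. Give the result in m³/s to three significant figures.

1.27 m³/s

v̄ = v₀.₆ = 0.726 m/s
q = v̄ × d × w = 0.7260 × 2.04 × 0.86 = 1.274 m³/s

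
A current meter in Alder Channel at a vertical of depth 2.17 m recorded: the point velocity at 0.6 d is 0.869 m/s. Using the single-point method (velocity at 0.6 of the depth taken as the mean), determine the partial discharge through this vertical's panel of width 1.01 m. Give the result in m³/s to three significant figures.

v̄ = v₀.₆ = 0.869 m/s
q = v̄ × d × w = 0.8690 × 2.17 × 1.01 = 1.905 m³/s

1.90 m³/s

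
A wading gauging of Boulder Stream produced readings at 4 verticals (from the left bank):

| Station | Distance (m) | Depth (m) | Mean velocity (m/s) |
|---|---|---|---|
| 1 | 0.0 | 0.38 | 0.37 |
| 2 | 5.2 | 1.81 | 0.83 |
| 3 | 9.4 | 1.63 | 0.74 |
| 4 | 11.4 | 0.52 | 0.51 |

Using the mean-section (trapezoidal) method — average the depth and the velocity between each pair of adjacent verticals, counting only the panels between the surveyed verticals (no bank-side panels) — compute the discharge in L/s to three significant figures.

Panel 1-2: Δb = 5.2 m, d̄ = (0.38+1.81)/2 = 1.095, v̄ = (0.37+0.83)/2 = 0.6 → q = 5.2×1.095×0.6 = 3.416 m³/s
Panel 2-3: Δb = 4.2 m, d̄ = (1.81+1.63)/2 = 1.72, v̄ = (0.83+0.74)/2 = 0.785 → q = 4.2×1.72×0.785 = 5.671 m³/s
Panel 3-4: Δb = 2 m, d̄ = (1.63+0.52)/2 = 1.075, v̄ = (0.74+0.51)/2 = 0.625 → q = 2×1.075×0.625 = 1.344 m³/s
Q = Σ q = 10.43 m³/s
= 10.43 × 1000 = 10430 L/s

10400 L/s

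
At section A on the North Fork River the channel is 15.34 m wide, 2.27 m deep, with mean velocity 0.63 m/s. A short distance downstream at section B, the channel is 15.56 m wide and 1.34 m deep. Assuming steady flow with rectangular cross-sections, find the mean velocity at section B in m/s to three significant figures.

Q = A₁V₁ = (15.34×2.27) × 0.63 = 21.94 m³/s
A₂ = 15.56 × 1.34 = 20.85 m²
V₂ = Q/A₂ = 21.94/20.85 = 1.052 m/s

1.05 m/s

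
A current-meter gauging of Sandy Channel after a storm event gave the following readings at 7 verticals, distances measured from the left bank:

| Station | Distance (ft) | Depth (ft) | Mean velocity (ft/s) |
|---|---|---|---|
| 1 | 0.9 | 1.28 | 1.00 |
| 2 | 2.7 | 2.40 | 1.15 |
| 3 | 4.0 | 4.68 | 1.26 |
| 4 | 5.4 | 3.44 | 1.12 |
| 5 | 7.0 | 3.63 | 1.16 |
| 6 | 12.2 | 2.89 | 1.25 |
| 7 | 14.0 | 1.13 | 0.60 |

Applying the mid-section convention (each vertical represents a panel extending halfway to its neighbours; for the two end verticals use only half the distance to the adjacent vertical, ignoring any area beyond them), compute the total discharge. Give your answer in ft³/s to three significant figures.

46.7 ft³/s

w_1 = (2.7 − 0.9)/2 = 0.9 ft; q_1 = 1.00 × 1.28 × 0.9 = 1.152 ft³/s
w_2 = (4.0 − 0.9)/2 = 1.55 ft; q_2 = 1.15 × 2.40 × 1.55 = 4.278 ft³/s
w_3 = (5.4 − 2.7)/2 = 1.35 ft; q_3 = 1.26 × 4.68 × 1.35 = 7.961 ft³/s
w_4 = (7.0 − 4.0)/2 = 1.5 ft; q_4 = 1.12 × 3.44 × 1.5 = 5.779 ft³/s
w_5 = (12.2 − 5.4)/2 = 3.4 ft; q_5 = 1.16 × 3.63 × 3.4 = 14.32 ft³/s
w_6 = (14.0 − 7.0)/2 = 3.5 ft; q_6 = 1.25 × 2.89 × 3.5 = 12.64 ft³/s
w_7 = (14.0 − 12.2)/2 = 0.9 ft; q_7 = 0.60 × 1.13 × 0.9 = 0.6102 ft³/s
Q = Σ qᵢ = 46.74 ft³/s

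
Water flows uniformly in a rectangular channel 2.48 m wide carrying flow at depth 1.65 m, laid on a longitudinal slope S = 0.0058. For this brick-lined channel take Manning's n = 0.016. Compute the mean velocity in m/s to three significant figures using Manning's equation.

3.78 m/s

A = b·y = 2.48 × 1.65 = 4.092 m²
P = b + 2y = 2.48 + 2×1.65 = 5.780 m
R = A/P = 4.092/5.780 = 0.7080 m
Q = (1/n)·A·R^(2/3)·S^(1/2) = (1/0.016) × 4.092 × 0.7080^(2/3) × 0.0058^(1/2) = 15.47 m³/s
V = Q/A = 15.47/4.092 = 3.781 m/s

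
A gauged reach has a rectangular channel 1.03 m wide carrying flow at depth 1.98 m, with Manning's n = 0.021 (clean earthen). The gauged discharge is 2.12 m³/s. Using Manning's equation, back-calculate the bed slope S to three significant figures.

A = b·y = 1.03 × 1.98 = 2.039 m²
P = b + 2y = 1.03 + 2×1.98 = 4.990 m
R = A/P = 2.039/4.990 = 0.4087 m
S = (Q·n / (1·A·R^(2/3)))² = (2.12×0.021 / (1×2.039×0.5507))² = 0.001571

0.00157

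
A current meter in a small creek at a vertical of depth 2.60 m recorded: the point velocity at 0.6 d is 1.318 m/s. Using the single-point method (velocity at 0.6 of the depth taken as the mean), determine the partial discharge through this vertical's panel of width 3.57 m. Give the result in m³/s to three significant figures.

v̄ = v₀.₆ = 1.318 m/s
q = v̄ × d × w = 1.318 × 2.60 × 3.57 = 12.23 m³/s

12.2 m³/s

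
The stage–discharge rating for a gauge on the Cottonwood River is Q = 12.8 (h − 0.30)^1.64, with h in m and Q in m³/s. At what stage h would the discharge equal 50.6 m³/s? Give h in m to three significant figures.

2.61 m

h − h₀ = (Q/C)^(1/b) = (50.6/12.8)^(1/1.64) = 2.312 m
h = 0.30 + 2.312 = 2.612 m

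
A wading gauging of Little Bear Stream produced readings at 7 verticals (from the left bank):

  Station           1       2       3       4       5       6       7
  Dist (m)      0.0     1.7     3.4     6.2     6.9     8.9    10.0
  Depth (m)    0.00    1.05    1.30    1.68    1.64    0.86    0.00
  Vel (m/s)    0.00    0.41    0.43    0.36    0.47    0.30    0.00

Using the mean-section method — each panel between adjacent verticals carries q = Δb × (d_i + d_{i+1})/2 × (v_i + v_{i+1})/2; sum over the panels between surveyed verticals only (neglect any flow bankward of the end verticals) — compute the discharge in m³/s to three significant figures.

4.19 m³/s

Panel 1-2: Δb = 1.7 m, d̄ = (0.00+1.05)/2 = 0.525, v̄ = (0.00+0.41)/2 = 0.205 → q = 1.7×0.525×0.205 = 0.1830 m³/s
Panel 2-3: Δb = 1.7 m, d̄ = (1.05+1.30)/2 = 1.175, v̄ = (0.41+0.43)/2 = 0.42 → q = 1.7×1.175×0.42 = 0.8390 m³/s
Panel 3-4: Δb = 2.8 m, d̄ = (1.30+1.68)/2 = 1.49, v̄ = (0.43+0.36)/2 = 0.395 → q = 2.8×1.49×0.395 = 1.648 m³/s
Panel 4-5: Δb = 0.7 m, d̄ = (1.68+1.64)/2 = 1.66, v̄ = (0.36+0.47)/2 = 0.415 → q = 0.7×1.66×0.415 = 0.4822 m³/s
Panel 5-6: Δb = 2 m, d̄ = (1.64+0.86)/2 = 1.25, v̄ = (0.47+0.30)/2 = 0.385 → q = 2×1.25×0.385 = 0.9625 m³/s
Panel 6-7: Δb = 1.1 m, d̄ = (0.86+0.00)/2 = 0.43, v̄ = (0.30+0.00)/2 = 0.15 → q = 1.1×0.43×0.15 = 0.07095 m³/s
Q = Σ q = 4.186 m³/s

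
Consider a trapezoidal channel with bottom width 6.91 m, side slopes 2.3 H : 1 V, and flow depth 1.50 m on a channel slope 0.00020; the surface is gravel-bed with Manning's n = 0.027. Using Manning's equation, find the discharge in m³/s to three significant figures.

A = (b + z·y)·y = (6.91 + 2.3×1.50)×1.50 = 15.54 m²
P = b + 2y√(1+z²) = 6.91 + 2×1.50×√(1+2.3²) = 14.43 m
R = A/P = 15.54/14.43 = 1.077 m
Q = (1/n)·A·R^(2/3)·S^(1/2) = (1/0.027) × 15.54 × 1.077^(2/3) × 0.00020^(1/2) = 8.550 m³/s

8.55 m³/s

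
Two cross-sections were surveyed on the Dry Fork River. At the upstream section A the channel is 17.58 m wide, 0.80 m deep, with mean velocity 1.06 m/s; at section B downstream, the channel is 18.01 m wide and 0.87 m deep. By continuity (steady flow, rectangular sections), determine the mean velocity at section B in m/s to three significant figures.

0.951 m/s

Q = A₁V₁ = (17.58×0.80) × 1.06 = 14.91 m³/s
A₂ = 18.01 × 0.87 = 15.67 m²
V₂ = Q/A₂ = 14.91/15.67 = 0.9514 m/s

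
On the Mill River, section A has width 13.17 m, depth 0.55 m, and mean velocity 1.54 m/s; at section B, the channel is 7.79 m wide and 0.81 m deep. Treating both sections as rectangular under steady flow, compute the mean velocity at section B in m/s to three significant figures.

1.77 m/s

Q = A₁V₁ = (13.17×0.55) × 1.54 = 11.15 m³/s
A₂ = 7.79 × 0.81 = 6.310 m²
V₂ = Q/A₂ = 11.15/6.310 = 1.768 m/s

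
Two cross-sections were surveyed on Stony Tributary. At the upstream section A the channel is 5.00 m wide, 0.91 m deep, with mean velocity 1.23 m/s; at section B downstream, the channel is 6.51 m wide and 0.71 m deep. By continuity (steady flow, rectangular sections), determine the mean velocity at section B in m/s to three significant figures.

Q = A₁V₁ = (5.00×0.91) × 1.23 = 5.597 m³/s
A₂ = 6.51 × 0.71 = 4.622 m²
V₂ = Q/A₂ = 5.597/4.622 = 1.211 m/s

1.21 m/s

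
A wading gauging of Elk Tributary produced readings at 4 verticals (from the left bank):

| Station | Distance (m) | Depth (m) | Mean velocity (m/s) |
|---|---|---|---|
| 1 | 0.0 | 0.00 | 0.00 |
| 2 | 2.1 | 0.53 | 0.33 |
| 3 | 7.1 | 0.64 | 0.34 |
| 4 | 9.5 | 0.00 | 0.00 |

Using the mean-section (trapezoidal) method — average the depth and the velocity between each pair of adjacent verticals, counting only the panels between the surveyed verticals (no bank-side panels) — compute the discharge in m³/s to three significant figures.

Panel 1-2: Δb = 2.1 m, d̄ = (0.00+0.53)/2 = 0.265, v̄ = (0.00+0.33)/2 = 0.165 → q = 2.1×0.265×0.165 = 0.09182 m³/s
Panel 2-3: Δb = 5 m, d̄ = (0.53+0.64)/2 = 0.585, v̄ = (0.33+0.34)/2 = 0.335 → q = 5×0.585×0.335 = 0.9799 m³/s
Panel 3-4: Δb = 2.4 m, d̄ = (0.64+0.00)/2 = 0.32, v̄ = (0.34+0.00)/2 = 0.17 → q = 2.4×0.32×0.17 = 0.1306 m³/s
Q = Σ q = 1.202 m³/s

1.20 m³/s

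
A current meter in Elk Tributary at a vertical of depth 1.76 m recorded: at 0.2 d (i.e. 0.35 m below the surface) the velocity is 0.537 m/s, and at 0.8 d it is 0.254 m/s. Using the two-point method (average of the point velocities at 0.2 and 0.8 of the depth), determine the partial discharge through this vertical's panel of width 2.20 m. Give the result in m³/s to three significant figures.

1.53 m³/s

v̄ = (0.537 + 0.254) / 2 = 0.3955 m/s
q = v̄ × d × w = 0.3955 × 1.76 × 2.20 = 1.531 m³/s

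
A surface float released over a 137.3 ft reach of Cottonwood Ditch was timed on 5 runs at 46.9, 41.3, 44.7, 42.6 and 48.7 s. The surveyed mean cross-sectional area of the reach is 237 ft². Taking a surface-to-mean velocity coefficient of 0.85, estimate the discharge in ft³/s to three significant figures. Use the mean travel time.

t̄ = (46.9 + 41.3 + 44.7 + 42.6 + 48.7) / 5 = 44.84 s
v_surface = L / t̄ = 137.3 / 44.84 = 3.062 ft/s
v_mean = 0.85 × 3.062 = 2.603 ft/s
Q = A × v_mean = 237 × 2.603 = 616.8 ft³/s

617 ft³/s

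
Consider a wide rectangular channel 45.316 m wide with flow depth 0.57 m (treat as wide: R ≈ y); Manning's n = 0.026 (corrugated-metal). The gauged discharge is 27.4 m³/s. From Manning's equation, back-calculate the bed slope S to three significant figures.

0.00161

A = b·y = 45.316 × 0.57 = 25.83 m²
Wide channel: R ≈ y = 0.57 m
S = (Q·n / (1·A·R^(2/3)))² = (27.4×0.026 / (1×25.83×0.6875))² = 0.001610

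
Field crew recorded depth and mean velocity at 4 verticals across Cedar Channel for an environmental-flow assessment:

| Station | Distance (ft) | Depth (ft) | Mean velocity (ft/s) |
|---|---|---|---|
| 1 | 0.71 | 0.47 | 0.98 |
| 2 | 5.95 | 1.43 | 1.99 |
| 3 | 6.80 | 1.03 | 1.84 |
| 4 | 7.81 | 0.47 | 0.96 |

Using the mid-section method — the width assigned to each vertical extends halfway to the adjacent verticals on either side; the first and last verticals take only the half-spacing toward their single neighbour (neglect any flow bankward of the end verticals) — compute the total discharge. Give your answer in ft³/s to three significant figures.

11.9 ft³/s

w_1 = (5.95 − 0.71)/2 = 2.62 ft; q_1 = 0.98 × 0.47 × 2.62 = 1.207 ft³/s
w_2 = (6.80 − 0.71)/2 = 3.045 ft; q_2 = 1.99 × 1.43 × 3.045 = 8.665 ft³/s
w_3 = (7.81 − 5.95)/2 = 0.93 ft; q_3 = 1.84 × 1.03 × 0.93 = 1.763 ft³/s
w_4 = (7.81 − 6.80)/2 = 0.505 ft; q_4 = 0.96 × 0.47 × 0.505 = 0.2279 ft³/s
Q = Σ qᵢ = 11.86 ft³/s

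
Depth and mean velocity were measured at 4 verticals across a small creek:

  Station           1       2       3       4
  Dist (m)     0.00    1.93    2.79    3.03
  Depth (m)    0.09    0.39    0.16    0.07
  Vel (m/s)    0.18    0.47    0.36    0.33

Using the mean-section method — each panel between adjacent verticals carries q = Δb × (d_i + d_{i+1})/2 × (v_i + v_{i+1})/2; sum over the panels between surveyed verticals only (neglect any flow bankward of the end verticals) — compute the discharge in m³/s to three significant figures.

0.258 m³/s

Panel 1-2: Δb = 1.93 m, d̄ = (0.09+0.39)/2 = 0.24, v̄ = (0.18+0.47)/2 = 0.325 → q = 1.93×0.24×0.325 = 0.1505 m³/s
Panel 2-3: Δb = 0.86 m, d̄ = (0.39+0.16)/2 = 0.275, v̄ = (0.47+0.36)/2 = 0.415 → q = 0.86×0.275×0.415 = 0.09815 m³/s
Panel 3-4: Δb = 0.24 m, d̄ = (0.16+0.07)/2 = 0.115, v̄ = (0.36+0.33)/2 = 0.345 → q = 0.24×0.115×0.345 = 0.009522 m³/s
Q = Σ q = 0.2582 m³/s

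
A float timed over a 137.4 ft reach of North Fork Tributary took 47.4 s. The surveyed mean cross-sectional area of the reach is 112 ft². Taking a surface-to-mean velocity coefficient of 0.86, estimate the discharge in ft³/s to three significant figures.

279 ft³/s

v_surface = L / t̄ = 137.4 / 47.4 = 2.899 ft/s
v_mean = 0.86 × 2.899 = 2.493 ft/s
Q = A × v_mean = 112 × 2.493 = 279.2 ft³/s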